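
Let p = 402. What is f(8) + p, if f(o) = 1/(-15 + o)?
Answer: 2813/7 ≈ 401.86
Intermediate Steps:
f(8) + p = 1/(-15 + 8) + 402 = 1/(-7) + 402 = -⅐ + 402 = 2813/7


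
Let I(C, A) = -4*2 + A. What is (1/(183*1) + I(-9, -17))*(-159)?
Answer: 242422/61 ≈ 3974.1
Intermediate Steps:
I(C, A) = -8 + A
(1/(183*1) + I(-9, -17))*(-159) = (1/(183*1) + (-8 - 17))*(-159) = (1/183 - 25)*(-159) = -4574/183*(-159) = 242422/61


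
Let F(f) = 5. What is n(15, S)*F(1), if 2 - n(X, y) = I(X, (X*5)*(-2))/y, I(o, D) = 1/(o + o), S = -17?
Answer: 1021/102 ≈ 10.010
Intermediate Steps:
I(o, D) = 1/(2*o)
n(X, y) = 2 - 1/(2*X*y) (n(X, y) = 2 - 1/(2*X)/y = 2 - 1/(2*X*y))
n(15, S)*F(1) = (2 - ½/(15*(-17)))*5 = (2 - ½*1/15*(-1/17))*5 = (2 + 1/510)*5 = (1021/510)*5 = 1021/102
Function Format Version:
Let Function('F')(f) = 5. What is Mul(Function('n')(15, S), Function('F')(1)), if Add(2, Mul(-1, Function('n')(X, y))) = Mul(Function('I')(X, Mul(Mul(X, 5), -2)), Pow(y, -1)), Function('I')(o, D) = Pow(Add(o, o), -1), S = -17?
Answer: Rational(1021, 102) ≈ 10.010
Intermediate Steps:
Function('I')(o, D) = Mul(Rational(1, 2), Pow(o, -1)) (Function('I')(o, D) = Pow(Mul(2, o), -1) = Mul(Rational(1, 2), Pow(o, -1)))
Function('n')(X, y) = Add(2, Mul(Rational(-1, 2), Pow(X, -1), Pow(y, -1))) (Function('n')(X, y) = Add(2, Mul(-1, Mul(Mul(Rational(1, 2), Pow(X, -1)), Pow(y, -1)))) = Add(2, Mul(-1, Mul(Rational(1, 2), Pow(X, -1), Pow(y, -1)))) = Add(2, Mul(Rational(-1, 2), Pow(X, -1), Pow(y, -1))))
Mul(Function('n')(15, S), Function('F')(1)) = Mul(Add(2, Mul(Rational(-1, 2), Pow(15, -1), Pow(-17, -1))), 5) = Mul(Add(2, Mul(Rational(-1, 2), Rational(1, 15), Rational(-1, 17))), 5) = Mul(Add(2, Rational(1, 510)), 5) = Mul(Rational(1021, 510), 5) = Rational(1021, 102)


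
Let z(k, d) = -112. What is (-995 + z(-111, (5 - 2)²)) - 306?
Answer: -1413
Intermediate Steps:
(-995 + z(-111, (5 - 2)²)) - 306 = (-995 - 112) - 306 = -1107 - 306 = -1413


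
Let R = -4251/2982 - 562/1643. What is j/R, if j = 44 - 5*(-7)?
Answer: -129018218/2886759 ≈ -44.693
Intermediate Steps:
R = -2886759/1633142 (R = -4251*1/2982 - 562*1/1643 = -1417/994 - 562/1643 = -2886759/1633142 ≈ -1.7676)
j = 79 (j = 44 + 35 = 79)
j/R = 79/(-2886759/1633142) = 79*(-1633142/2886759) = -129018218/2886759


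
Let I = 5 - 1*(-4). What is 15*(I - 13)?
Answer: -60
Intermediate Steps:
I = 9 (I = 5 + 4 = 9)
15*(I - 13) = 15*(9 - 13) = 15*(-4) = -60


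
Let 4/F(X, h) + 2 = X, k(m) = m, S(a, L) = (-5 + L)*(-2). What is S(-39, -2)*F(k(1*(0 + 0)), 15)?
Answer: -28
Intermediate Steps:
S(a, L) = 10 - 2*L
F(X, h) = 4/(-2 + X)
S(-39, -2)*F(k(1*(0 + 0)), 15) = (10 - 2*(-2))*(4/(-2 + 1*(0 + 0))) = (10 + 4)*(4/(-2 + 1*0)) = 14*(4/(-2 + 0)) = 14*(4/(-2)) = 14*(4*(-1/2)) = 14*(-2) = -28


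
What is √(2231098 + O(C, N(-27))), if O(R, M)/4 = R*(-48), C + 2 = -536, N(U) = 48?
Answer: √2334394 ≈ 1527.9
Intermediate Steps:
C = -538 (C = -2 - 536 = -538)
O(R, M) = -192*R (O(R, M) = 4*(R*(-48)) = 4*(-48*R) = -192*R)
√(2231098 + O(C, N(-27))) = √(2231098 - 192*(-538)) = √(2231098 + 103296) = √2334394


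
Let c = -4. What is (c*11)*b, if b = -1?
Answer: 44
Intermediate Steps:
(c*11)*b = -4*11*(-1) = -44*(-1) = 44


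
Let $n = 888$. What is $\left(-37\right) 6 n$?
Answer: $-197136$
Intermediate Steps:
$\left(-37\right) 6 n = \left(-37\right) 6 \cdot 888 = \left(-222\right) 888 = -197136$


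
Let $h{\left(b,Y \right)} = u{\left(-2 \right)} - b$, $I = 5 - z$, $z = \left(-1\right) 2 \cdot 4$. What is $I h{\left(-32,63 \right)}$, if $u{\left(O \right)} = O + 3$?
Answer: $429$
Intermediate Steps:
$u{\left(O \right)} = 3 + O$
$z = -8$ ($z = \left(-2\right) 4 = -8$)
$I = 13$ ($I = 5 - -8 = 5 + 8 = 13$)
$h{\left(b,Y \right)} = 1 - b$ ($h{\left(b,Y \right)} = \left(3 - 2\right) - b = 1 - b$)
$I h{\left(-32,63 \right)} = 13 \left(1 - -32\right) = 13 \left(1 + 32\right) = 13 \cdot 33 = 429$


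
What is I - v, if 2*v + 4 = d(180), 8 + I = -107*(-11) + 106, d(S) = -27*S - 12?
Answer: 3713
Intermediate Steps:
d(S) = -12 - 27*S
I = 1275 (I = -8 + (-107*(-11) + 106) = -8 + (1177 + 106) = -8 + 1283 = 1275)
v = -2438 (v = -2 + (-12 - 27*180)/2 = -2 + (-12 - 4860)/2 = -2 + (½)*(-4872) = -2 - 2436 = -2438)
I - v = 1275 - 1*(-2438) = 1275 + 2438 = 3713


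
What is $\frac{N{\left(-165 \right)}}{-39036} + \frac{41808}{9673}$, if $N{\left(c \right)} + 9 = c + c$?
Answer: $\frac{545098745}{125865076} \approx 4.3308$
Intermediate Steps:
$N{\left(c \right)} = -9 + 2 c$ ($N{\left(c \right)} = -9 + \left(c + c\right) = -9 + 2 c$)
$\frac{N{\left(-165 \right)}}{-39036} + \frac{41808}{9673} = \frac{-9 + 2 \left(-165\right)}{-39036} + \frac{41808}{9673} = \left(-9 - 330\right) \left(- \frac{1}{39036}\right) + 41808 \cdot \frac{1}{9673} = \left(-339\right) \left(- \frac{1}{39036}\right) + \frac{41808}{9673} = \frac{113}{13012} + \frac{41808}{9673} = \frac{545098745}{125865076}$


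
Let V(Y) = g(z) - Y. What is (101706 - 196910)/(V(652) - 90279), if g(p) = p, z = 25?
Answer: 47602/45453 ≈ 1.0473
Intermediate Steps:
V(Y) = 25 - Y
(101706 - 196910)/(V(652) - 90279) = (101706 - 196910)/((25 - 1*652) - 90279) = -95204/((25 - 652) - 90279) = -95204/(-627 - 90279) = -95204/(-90906) = -95204*(-1/90906) = 47602/45453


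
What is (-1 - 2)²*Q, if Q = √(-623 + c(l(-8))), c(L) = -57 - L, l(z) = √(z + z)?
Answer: 18*√(-170 - I) ≈ 0.69027 - 234.69*I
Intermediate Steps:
l(z) = √2*√z (l(z) = √(2*z) = √2*√z)
Q = √(-680 - 4*I) (Q = √(-623 + (-57 - √2*√(-8))) = √(-623 + (-57 - √2*2*I*√2)) = √(-623 + (-57 - 4*I)) = √(-680 - 4*I) ≈ 0.0767 - 26.077*I)
(-1 - 2)²*Q = (-1 - 2)²*(2*√(-170 - I)) = (-3)²*(2*√(-170 - I)) = 9*(2*√(-170 - I)) = 18*√(-170 - I)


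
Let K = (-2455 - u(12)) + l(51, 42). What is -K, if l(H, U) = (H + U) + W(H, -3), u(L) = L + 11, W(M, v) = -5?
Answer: 2390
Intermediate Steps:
u(L) = 11 + L
l(H, U) = -5 + H + U (l(H, U) = (H + U) - 5 = -5 + H + U)
K = -2390 (K = (-2455 - (11 + 12)) + (-5 + 51 + 42) = (-2455 - 1*23) + 88 = (-2455 - 23) + 88 = -2478 + 88 = -2390)
-K = -1*(-2390) = 2390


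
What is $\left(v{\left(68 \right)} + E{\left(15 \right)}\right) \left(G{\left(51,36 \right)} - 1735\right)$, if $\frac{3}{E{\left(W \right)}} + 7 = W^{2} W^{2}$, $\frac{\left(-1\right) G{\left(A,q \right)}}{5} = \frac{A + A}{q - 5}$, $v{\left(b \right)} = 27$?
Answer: $- \frac{74204379255}{1569158} \approx -47289.0$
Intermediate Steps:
$G{\left(A,q \right)} = - \frac{10 A}{-5 + q}$ ($G{\left(A,q \right)} = - 5 \frac{A + A}{q - 5} = - 5 \frac{2 A}{-5 + q} = - \frac{10 A}{-5 + q}$)
$E{\left(W \right)} = \frac{3}{-7 + W^{4}}$ ($E{\left(W \right)} = \frac{3}{-7 + W^{2} W^{2}} = \frac{3}{-7 + W^{4}}$)
$\left(v{\left(68 \right)} + E{\left(15 \right)}\right) \left(G{\left(51,36 \right)} - 1735\right) = \left(27 + \frac{3}{-7 + 15^{4}}\right) \left(\left(-10\right) 51 \frac{1}{-5 + 36} - 1735\right) = \left(27 + \frac{3}{-7 + 50625}\right) \left(\left(-10\right) 51 \cdot \frac{1}{31} - 1735\right) = \left(27 + \frac{3}{50618}\right) \left(\left(-10\right) 51 \cdot \frac{1}{31} - 1735\right) = \left(27 + 3 \cdot \frac{1}{50618}\right) \left(- \frac{510}{31} - 1735\right) = \left(27 + \frac{3}{50618}\right) \left(- \frac{54295}{31}\right) = \frac{1366689}{50618} \left(- \frac{54295}{31}\right) = - \frac{74204379255}{1569158}$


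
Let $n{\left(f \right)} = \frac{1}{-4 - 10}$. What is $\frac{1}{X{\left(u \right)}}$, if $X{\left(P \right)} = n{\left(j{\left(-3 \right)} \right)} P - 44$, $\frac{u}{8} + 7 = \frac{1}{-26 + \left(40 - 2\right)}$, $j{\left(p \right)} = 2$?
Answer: $- \frac{21}{841} \approx -0.02497$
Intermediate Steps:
$n{\left(f \right)} = - \frac{1}{14}$ ($n{\left(f \right)} = \frac{1}{-14} = - \frac{1}{14}$)
$u = - \frac{166}{3}$ ($u = -56 + \frac{8}{-26 + \left(40 - 2\right)} = -56 + \frac{8}{-26 + 38} = -56 + \frac{8}{12} = -56 + 8 \cdot \frac{1}{12} = -56 + \frac{2}{3} = - \frac{166}{3} \approx -55.333$)
$X{\left(P \right)} = -44 - \frac{P}{14}$ ($X{\left(P \right)} = - \frac{P}{14} - 44 = -44 - \frac{P}{14}$)
$\frac{1}{X{\left(u \right)}} = \frac{1}{-44 - - \frac{83}{21}} = \frac{1}{-44 + \frac{83}{21}} = \frac{1}{- \frac{841}{21}} = - \frac{21}{841}$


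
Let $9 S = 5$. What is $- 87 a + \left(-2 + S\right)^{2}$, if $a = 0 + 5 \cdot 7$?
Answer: $- \frac{246476}{81} \approx -3042.9$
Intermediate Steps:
$S = \frac{5}{9}$ ($S = \frac{1}{9} \cdot 5 = \frac{5}{9} \approx 0.55556$)
$a = 35$ ($a = 0 + 35 = 35$)
$- 87 a + \left(-2 + S\right)^{2} = \left(-87\right) 35 + \left(-2 + \frac{5}{9}\right)^{2} = -3045 + \left(- \frac{13}{9}\right)^{2} = -3045 + \frac{169}{81} = - \frac{246476}{81}$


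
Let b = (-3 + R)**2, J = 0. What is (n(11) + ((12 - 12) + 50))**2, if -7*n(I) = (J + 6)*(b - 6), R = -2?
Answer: 55696/49 ≈ 1136.7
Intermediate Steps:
b = 25 (b = (-3 - 2)**2 = (-5)**2 = 25)
n(I) = -114/7 (n(I) = -(0 + 6)*(25 - 6)/7 = -6*19/7 = -1/7*114 = -114/7)
(n(11) + ((12 - 12) + 50))**2 = (-114/7 + ((12 - 12) + 50))**2 = (-114/7 + (0 + 50))**2 = (-114/7 + 50)**2 = (236/7)**2 = 55696/49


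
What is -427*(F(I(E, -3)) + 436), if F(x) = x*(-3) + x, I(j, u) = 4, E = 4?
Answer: -182756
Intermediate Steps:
F(x) = -2*x (F(x) = -3*x + x = -2*x)
-427*(F(I(E, -3)) + 436) = -427*(-2*4 + 436) = -427*(-8 + 436) = -427*428 = -182756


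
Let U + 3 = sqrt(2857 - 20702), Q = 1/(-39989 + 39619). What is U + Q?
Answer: -1111/370 + I*sqrt(17845) ≈ -3.0027 + 133.59*I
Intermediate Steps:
Q = -1/370 (Q = 1/(-370) = -1/370 ≈ -0.0027027)
U = -3 + I*sqrt(17845) (U = -3 + sqrt(2857 - 20702) = -3 + sqrt(-17845) = -3 + I*sqrt(17845) ≈ -3.0 + 133.59*I)
U + Q = (-3 + I*sqrt(17845)) - 1/370 = -1111/370 + I*sqrt(17845)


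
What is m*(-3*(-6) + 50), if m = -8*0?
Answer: 0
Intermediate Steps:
m = 0
m*(-3*(-6) + 50) = 0*(-3*(-6) + 50) = 0*(18 + 50) = 0*68 = 0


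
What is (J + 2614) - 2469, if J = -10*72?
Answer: -575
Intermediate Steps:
J = -720
(J + 2614) - 2469 = (-720 + 2614) - 2469 = 1894 - 2469 = -575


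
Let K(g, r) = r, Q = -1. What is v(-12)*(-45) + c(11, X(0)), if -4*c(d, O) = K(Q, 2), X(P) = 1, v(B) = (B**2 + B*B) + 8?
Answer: -26641/2 ≈ -13321.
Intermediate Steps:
v(B) = 8 + 2*B**2 (v(B) = (B**2 + B**2) + 8 = 2*B**2 + 8 = 8 + 2*B**2)
c(d, O) = -1/2 (c(d, O) = -1/4*2 = -1/2)
v(-12)*(-45) + c(11, X(0)) = (8 + 2*(-12)**2)*(-45) - 1/2 = (8 + 2*144)*(-45) - 1/2 = (8 + 288)*(-45) - 1/2 = 296*(-45) - 1/2 = -13320 - 1/2 = -26641/2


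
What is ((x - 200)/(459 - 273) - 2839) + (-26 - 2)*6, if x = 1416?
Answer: -279043/93 ≈ -3000.5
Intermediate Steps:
((x - 200)/(459 - 273) - 2839) + (-26 - 2)*6 = ((1416 - 200)/(459 - 273) - 2839) + (-26 - 2)*6 = (1216/186 - 2839) - 28*6 = (1216*(1/186) - 2839) - 168 = (608/93 - 2839) - 168 = -263419/93 - 168 = -279043/93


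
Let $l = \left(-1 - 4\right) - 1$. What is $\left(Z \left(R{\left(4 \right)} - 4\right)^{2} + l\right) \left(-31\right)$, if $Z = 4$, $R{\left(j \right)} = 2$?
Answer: $-310$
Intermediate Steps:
$l = -6$ ($l = -5 - 1 = -6$)
$\left(Z \left(R{\left(4 \right)} - 4\right)^{2} + l\right) \left(-31\right) = \left(4 \left(2 - 4\right)^{2} - 6\right) \left(-31\right) = \left(4 \left(-2\right)^{2} - 6\right) \left(-31\right) = \left(4 \cdot 4 - 6\right) \left(-31\right) = \left(16 - 6\right) \left(-31\right) = 10 \left(-31\right) = -310$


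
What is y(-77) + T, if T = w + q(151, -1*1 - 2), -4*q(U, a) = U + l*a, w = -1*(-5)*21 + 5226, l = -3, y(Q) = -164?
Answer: 5127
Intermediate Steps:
w = 5331 (w = 5*21 + 5226 = 105 + 5226 = 5331)
q(U, a) = -U/4 + 3*a/4 (q(U, a) = -(U - 3*a)/4 = -U/4 + 3*a/4)
T = 5291 (T = 5331 + (-¼*151 + 3*(-1*1 - 2)/4) = 5331 + (-151/4 + 3*(-1 - 2)/4) = 5331 + (-151/4 + (¾)*(-3)) = 5331 + (-151/4 - 9/4) = 5331 - 40 = 5291)
y(-77) + T = -164 + 5291 = 5127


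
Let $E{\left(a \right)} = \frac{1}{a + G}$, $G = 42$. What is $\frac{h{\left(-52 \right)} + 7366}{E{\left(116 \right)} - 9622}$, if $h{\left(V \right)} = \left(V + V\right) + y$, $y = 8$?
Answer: $- \frac{229732}{304055} \approx -0.75556$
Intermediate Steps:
$E{\left(a \right)} = \frac{1}{42 + a}$ ($E{\left(a \right)} = \frac{1}{a + 42} = \frac{1}{42 + a}$)
$h{\left(V \right)} = 8 + 2 V$ ($h{\left(V \right)} = \left(V + V\right) + 8 = 2 V + 8 = 8 + 2 V$)
$\frac{h{\left(-52 \right)} + 7366}{E{\left(116 \right)} - 9622} = \frac{\left(8 + 2 \left(-52\right)\right) + 7366}{\frac{1}{42 + 116} - 9622} = \frac{\left(8 - 104\right) + 7366}{\frac{1}{158} - 9622} = \frac{-96 + 7366}{\frac{1}{158} - 9622} = \frac{7270}{- \frac{1520275}{158}} = 7270 \left(- \frac{158}{1520275}\right) = - \frac{229732}{304055}$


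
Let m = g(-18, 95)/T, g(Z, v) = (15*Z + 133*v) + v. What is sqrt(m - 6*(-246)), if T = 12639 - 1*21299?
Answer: sqrt(276464005)/433 ≈ 38.400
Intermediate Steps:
T = -8660 (T = 12639 - 21299 = -8660)
g(Z, v) = 15*Z + 134*v
m = -623/433 (m = (15*(-18) + 134*95)/(-8660) = (-270 + 12730)*(-1/8660) = 12460*(-1/8660) = -623/433 ≈ -1.4388)
sqrt(m - 6*(-246)) = sqrt(-623/433 - 6*(-246)) = sqrt(-623/433 + 1476) = sqrt(638485/433) = sqrt(276464005)/433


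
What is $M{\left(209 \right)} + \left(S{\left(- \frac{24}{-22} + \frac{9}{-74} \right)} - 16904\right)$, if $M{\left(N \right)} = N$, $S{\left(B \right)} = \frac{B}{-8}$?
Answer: $- \frac{108718629}{6512} \approx -16695.0$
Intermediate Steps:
$S{\left(B \right)} = - \frac{B}{8}$ ($S{\left(B \right)} = B \left(- \frac{1}{8}\right) = - \frac{B}{8}$)
$M{\left(209 \right)} + \left(S{\left(- \frac{24}{-22} + \frac{9}{-74} \right)} - 16904\right) = 209 - \left(16904 + \frac{- \frac{24}{-22} + \frac{9}{-74}}{8}\right) = 209 - \left(16904 + \frac{\left(-24\right) \left(- \frac{1}{22}\right) + 9 \left(- \frac{1}{74}\right)}{8}\right) = 209 - \left(16904 + \frac{\frac{12}{11} - \frac{9}{74}}{8}\right) = 209 - \frac{110079637}{6512} = - \frac{108718629}{6512}$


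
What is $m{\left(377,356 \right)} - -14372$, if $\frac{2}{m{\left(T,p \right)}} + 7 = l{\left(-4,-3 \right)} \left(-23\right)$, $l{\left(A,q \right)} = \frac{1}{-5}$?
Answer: $\frac{86227}{6} \approx 14371.0$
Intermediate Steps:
$l{\left(A,q \right)} = - \frac{1}{5}$
$m{\left(T,p \right)} = - \frac{5}{6}$ ($m{\left(T,p \right)} = \frac{2}{-7 - - \frac{23}{5}} = \frac{2}{-7 + \frac{23}{5}} = \frac{2}{- \frac{12}{5}} = 2 \left(- \frac{5}{12}\right) = - \frac{5}{6}$)
$m{\left(377,356 \right)} - -14372 = - \frac{5}{6} - -14372 = - \frac{5}{6} + 14372 = \frac{86227}{6}$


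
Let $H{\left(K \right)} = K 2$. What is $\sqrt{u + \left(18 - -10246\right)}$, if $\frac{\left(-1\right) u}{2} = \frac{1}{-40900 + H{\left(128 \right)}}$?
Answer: $\frac{\sqrt{470984950322}}{6774} \approx 101.31$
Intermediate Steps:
$H{\left(K \right)} = 2 K$
$u = \frac{1}{20322}$ ($u = - \frac{2}{-40900 + 2 \cdot 128} = - \frac{2}{-40900 + 256} = - \frac{2}{-40644} = \left(-2\right) \left(- \frac{1}{40644}\right) = \frac{1}{20322} \approx 4.9208 \cdot 10^{-5}$)
$\sqrt{u + \left(18 - -10246\right)} = \sqrt{\frac{1}{20322} + \left(18 - -10246\right)} = \sqrt{\frac{1}{20322} + \left(18 + 10246\right)} = \sqrt{\frac{1}{20322} + 10264} = \sqrt{\frac{208585009}{20322}} = \frac{\sqrt{470984950322}}{6774}$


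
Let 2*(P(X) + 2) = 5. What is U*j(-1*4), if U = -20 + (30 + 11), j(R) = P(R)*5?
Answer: 105/2 ≈ 52.500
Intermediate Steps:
P(X) = ½ (P(X) = -2 + (½)*5 = -2 + 5/2 = ½)
j(R) = 5/2 (j(R) = (½)*5 = 5/2)
U = 21 (U = -20 + 41 = 21)
U*j(-1*4) = 21*(5/2) = 105/2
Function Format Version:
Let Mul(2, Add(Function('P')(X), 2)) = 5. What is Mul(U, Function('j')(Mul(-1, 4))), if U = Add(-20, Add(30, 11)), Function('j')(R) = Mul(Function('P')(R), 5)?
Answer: Rational(105, 2) ≈ 52.500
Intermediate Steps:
Function('P')(X) = Rational(1, 2) (Function('P')(X) = Add(-2, Mul(Rational(1, 2), 5)) = Add(-2, Rational(5, 2)) = Rational(1, 2))
Function('j')(R) = Rational(5, 2) (Function('j')(R) = Mul(Rational(1, 2), 5) = Rational(5, 2))
U = 21 (U = Add(-20, 41) = 21)
Mul(U, Function('j')(Mul(-1, 4))) = Mul(21, Rational(5, 2)) = Rational(105, 2)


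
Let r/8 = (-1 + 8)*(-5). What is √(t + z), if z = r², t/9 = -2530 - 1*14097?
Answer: I*√71243 ≈ 266.91*I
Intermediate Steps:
t = -149643 (t = 9*(-2530 - 1*14097) = 9*(-2530 - 14097) = 9*(-16627) = -149643)
r = -280 (r = 8*((-1 + 8)*(-5)) = 8*(7*(-5)) = 8*(-35) = -280)
z = 78400 (z = (-280)² = 78400)
√(t + z) = √(-149643 + 78400) = √(-71243) = I*√71243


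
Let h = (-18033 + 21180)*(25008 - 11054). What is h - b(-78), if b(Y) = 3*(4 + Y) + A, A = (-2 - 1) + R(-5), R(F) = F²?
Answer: 43913438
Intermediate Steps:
h = 43913238 (h = 3147*13954 = 43913238)
A = 22 (A = (-2 - 1) + (-5)² = -3 + 25 = 22)
b(Y) = 34 + 3*Y (b(Y) = 3*(4 + Y) + 22 = (12 + 3*Y) + 22 = 34 + 3*Y)
h - b(-78) = 43913238 - (34 + 3*(-78)) = 43913238 - (34 - 234) = 43913238 - 1*(-200) = 43913238 + 200 = 43913438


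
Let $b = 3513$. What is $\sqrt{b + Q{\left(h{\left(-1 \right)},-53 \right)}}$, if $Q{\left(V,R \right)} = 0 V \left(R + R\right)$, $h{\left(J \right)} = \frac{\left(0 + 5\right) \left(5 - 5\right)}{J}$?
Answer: $\sqrt{3513} \approx 59.271$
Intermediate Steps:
$h{\left(J \right)} = 0$ ($h{\left(J \right)} = \frac{5 \cdot 0}{J} = \frac{0}{J} = 0$)
$Q{\left(V,R \right)} = 0$ ($Q{\left(V,R \right)} = 0 \cdot 2 R = 0$)
$\sqrt{b + Q{\left(h{\left(-1 \right)},-53 \right)}} = \sqrt{3513 + 0} = \sqrt{3513}$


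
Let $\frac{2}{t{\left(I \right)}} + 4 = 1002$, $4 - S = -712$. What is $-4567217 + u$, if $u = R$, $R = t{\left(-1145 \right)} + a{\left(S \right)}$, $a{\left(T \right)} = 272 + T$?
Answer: $- \frac{2278548270}{499} \approx -4.5662 \cdot 10^{6}$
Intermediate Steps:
$S = 716$ ($S = 4 - -712 = 4 + 712 = 716$)
$t{\left(I \right)} = \frac{1}{499}$ ($t{\left(I \right)} = \frac{2}{-4 + 1002} = \frac{2}{998} = 2 \cdot \frac{1}{998} = \frac{1}{499}$)
$R = \frac{493013}{499}$ ($R = \frac{1}{499} + \left(272 + 716\right) = \frac{1}{499} + 988 = \frac{493013}{499} \approx 988.0$)
$u = \frac{493013}{499} \approx 988.0$
$-4567217 + u = -4567217 + \frac{493013}{499} = - \frac{2278548270}{499}$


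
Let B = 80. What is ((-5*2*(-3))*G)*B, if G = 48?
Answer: 115200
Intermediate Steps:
((-5*2*(-3))*G)*B = ((-5*2*(-3))*48)*80 = (-10*(-3)*48)*80 = (30*48)*80 = 1440*80 = 115200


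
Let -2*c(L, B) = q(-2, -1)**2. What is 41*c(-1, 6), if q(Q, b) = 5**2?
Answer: -25625/2 ≈ -12813.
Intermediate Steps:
q(Q, b) = 25
c(L, B) = -625/2 (c(L, B) = -1/2*25**2 = -1/2*625 = -625/2)
41*c(-1, 6) = 41*(-625/2) = -25625/2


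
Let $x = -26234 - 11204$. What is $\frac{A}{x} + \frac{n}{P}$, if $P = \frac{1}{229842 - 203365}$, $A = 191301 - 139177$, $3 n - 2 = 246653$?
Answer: $\frac{122247881860579}{56157} \approx 2.1769 \cdot 10^{9}$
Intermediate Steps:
$n = \frac{246655}{3}$ ($n = \frac{2}{3} + \frac{1}{3} \cdot 246653 = \frac{2}{3} + \frac{246653}{3} = \frac{246655}{3} \approx 82218.0$)
$A = 52124$ ($A = 191301 - 139177 = 52124$)
$P = \frac{1}{26477}$ ($P = \frac{1}{229842 - 203365} = \frac{1}{26477} \approx 3.7769 \cdot 10^{-5}$)
$x = -37438$
$\frac{A}{x} + \frac{n}{P} = \frac{52124}{-37438} + \frac{246655 \frac{1}{\frac{1}{26477}}}{3} = 52124 \left(- \frac{1}{37438}\right) + \frac{246655}{3} \cdot 26477 = - \frac{26062}{18719} + \frac{6530684435}{3} = \frac{122247881860579}{56157}$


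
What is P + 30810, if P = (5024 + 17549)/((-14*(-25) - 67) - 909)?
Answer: 19264487/626 ≈ 30774.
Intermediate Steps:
P = -22573/626 (P = 22573/((350 - 67) - 909) = 22573/(283 - 909) = 22573/(-626) = 22573*(-1/626) = -22573/626 ≈ -36.059)
P + 30810 = -22573/626 + 30810 = 19264487/626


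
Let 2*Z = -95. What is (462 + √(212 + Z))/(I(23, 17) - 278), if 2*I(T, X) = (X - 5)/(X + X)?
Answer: -7854/4723 - 17*√658/9446 ≈ -1.7091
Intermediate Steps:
I(T, X) = (-5 + X)/(4*X) (I(T, X) = ((X - 5)/(X + X))/2 = ((-5 + X)/((2*X)))/2 = ((-5 + X)*(1/(2*X)))/2 = ((-5 + X)/(2*X))/2 = (-5 + X)/(4*X))
Z = -95/2 (Z = (½)*(-95) = -95/2 ≈ -47.500)
(462 + √(212 + Z))/(I(23, 17) - 278) = (462 + √(212 - 95/2))/((¼)*(-5 + 17)/17 - 278) = (462 + √(329/2))/((¼)*(1/17)*12 - 278) = (462 + √658/2)/(3/17 - 278) = (462 + √658/2)/(-4723/17) = (462 + √658/2)*(-17/4723) = -7854/4723 - 17*√658/9446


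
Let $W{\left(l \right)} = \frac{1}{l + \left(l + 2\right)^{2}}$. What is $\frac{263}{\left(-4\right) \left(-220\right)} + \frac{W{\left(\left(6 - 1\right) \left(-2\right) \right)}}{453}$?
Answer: $\frac{3217193}{10763280} \approx 0.2989$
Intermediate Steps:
$W{\left(l \right)} = \frac{1}{l + \left(2 + l\right)^{2}}$
$\frac{263}{\left(-4\right) \left(-220\right)} + \frac{W{\left(\left(6 - 1\right) \left(-2\right) \right)}}{453} = \frac{263}{\left(-4\right) \left(-220\right)} + \frac{1}{\left(\left(6 - 1\right) \left(-2\right) + \left(2 + \left(6 - 1\right) \left(-2\right)\right)^{2}\right) 453} = \frac{263}{880} + \frac{1}{5 \left(-2\right) + \left(2 + 5 \left(-2\right)\right)^{2}} \cdot \frac{1}{453} = 263 \cdot \frac{1}{880} + \frac{1}{-10 + \left(2 - 10\right)^{2}} \cdot \frac{1}{453} = \frac{263}{880} + \frac{1}{-10 + \left(-8\right)^{2}} \cdot \frac{1}{453} = \frac{263}{880} + \frac{1}{-10 + 64} \cdot \frac{1}{453} = \frac{263}{880} + \frac{1}{54} \cdot \frac{1}{453} = \frac{263}{880} + \frac{1}{24462} = \frac{3217193}{10763280}$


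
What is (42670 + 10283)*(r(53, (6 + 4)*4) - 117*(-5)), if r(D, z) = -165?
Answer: 22240260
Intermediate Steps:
(42670 + 10283)*(r(53, (6 + 4)*4) - 117*(-5)) = (42670 + 10283)*(-165 - 117*(-5)) = 52953*(-165 + 585) = 52953*420 = 22240260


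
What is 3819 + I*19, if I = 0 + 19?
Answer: 4180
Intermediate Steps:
I = 19
3819 + I*19 = 3819 + 19*19 = 3819 + 361 = 4180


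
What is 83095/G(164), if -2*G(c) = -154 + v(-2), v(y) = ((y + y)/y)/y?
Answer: 33238/31 ≈ 1072.2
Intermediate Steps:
v(y) = 2/y (v(y) = ((2*y)/y)/y = 2/y)
G(c) = 155/2 (G(c) = -(-154 + 2/(-2))/2 = -(-154 + 2*(-1/2))/2 = -(-154 - 1)/2 = -1/2*(-155) = 155/2)
83095/G(164) = 83095/(155/2) = 83095*(2/155) = 33238/31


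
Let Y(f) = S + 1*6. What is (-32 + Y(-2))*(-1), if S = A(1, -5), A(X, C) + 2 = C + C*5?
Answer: 58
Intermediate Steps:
A(X, C) = -2 + 6*C (A(X, C) = -2 + (C + C*5) = -2 + (C + 5*C) = -2 + 6*C)
S = -32 (S = -2 + 6*(-5) = -2 - 30 = -32)
Y(f) = -26 (Y(f) = -32 + 1*6 = -32 + 6 = -26)
(-32 + Y(-2))*(-1) = (-32 - 26)*(-1) = -58*(-1) = 58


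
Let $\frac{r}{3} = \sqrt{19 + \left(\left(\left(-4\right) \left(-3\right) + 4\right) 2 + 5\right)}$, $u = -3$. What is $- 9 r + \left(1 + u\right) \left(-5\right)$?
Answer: $10 - 54 \sqrt{14} \approx -192.05$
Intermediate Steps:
$r = 6 \sqrt{14}$ ($r = 3 \sqrt{19 + \left(\left(\left(-4\right) \left(-3\right) + 4\right) 2 + 5\right)} = 3 \sqrt{19 + \left(\left(12 + 4\right) 2 + 5\right)} = 3 \sqrt{19 + \left(16 \cdot 2 + 5\right)} = 3 \sqrt{19 + \left(32 + 5\right)} = 3 \sqrt{19 + 37} = 3 \sqrt{56} = 3 \cdot 2 \sqrt{14} = 6 \sqrt{14} \approx 22.45$)
$- 9 r + \left(1 + u\right) \left(-5\right) = - 9 \cdot 6 \sqrt{14} + \left(1 - 3\right) \left(-5\right) = - 54 \sqrt{14} - -10 = - 54 \sqrt{14} + 10 = 10 - 54 \sqrt{14}$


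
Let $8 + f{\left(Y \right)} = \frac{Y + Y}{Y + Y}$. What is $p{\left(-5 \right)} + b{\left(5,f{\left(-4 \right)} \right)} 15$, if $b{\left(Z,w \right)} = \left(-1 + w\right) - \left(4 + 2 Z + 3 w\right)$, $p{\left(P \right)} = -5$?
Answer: $-20$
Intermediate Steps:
$f{\left(Y \right)} = -7$ ($f{\left(Y \right)} = -8 + \frac{Y + Y}{Y + Y} = -8 + \frac{2 Y}{2 Y} = -8 + 2 Y \frac{1}{2 Y} = -8 + 1 = -7$)
$b{\left(Z,w \right)} = -5 - 2 Z - 2 w$ ($b{\left(Z,w \right)} = \left(-1 + w\right) - \left(4 + 2 Z + 3 w\right) = -5 - 2 Z - 2 w$)
$p{\left(-5 \right)} + b{\left(5,f{\left(-4 \right)} \right)} 15 = -5 + \left(-5 - 10 - -14\right) 15 = -5 + \left(-5 - 10 + 14\right) 15 = -5 - 15 = -20$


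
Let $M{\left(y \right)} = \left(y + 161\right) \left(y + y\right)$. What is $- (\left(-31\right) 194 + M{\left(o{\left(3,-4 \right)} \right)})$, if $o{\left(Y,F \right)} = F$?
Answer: $7270$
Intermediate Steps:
$M{\left(y \right)} = 2 y \left(161 + y\right)$ ($M{\left(y \right)} = \left(161 + y\right) 2 y = 2 y \left(161 + y\right)$)
$- (\left(-31\right) 194 + M{\left(o{\left(3,-4 \right)} \right)}) = - (\left(-31\right) 194 + 2 \left(-4\right) \left(161 - 4\right)) = - (-6014 + 2 \left(-4\right) 157) = - (-6014 - 1256) = \left(-1\right) \left(-7270\right) = 7270$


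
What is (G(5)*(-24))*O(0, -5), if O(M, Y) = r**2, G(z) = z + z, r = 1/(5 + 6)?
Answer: -240/121 ≈ -1.9835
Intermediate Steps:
r = 1/11 ≈ 0.090909
G(z) = 2*z
O(M, Y) = 1/121 (O(M, Y) = (1/11)**2 = 1/121)
(G(5)*(-24))*O(0, -5) = ((2*5)*(-24))*(1/121) = (10*(-24))*(1/121) = -240*1/121 = -240/121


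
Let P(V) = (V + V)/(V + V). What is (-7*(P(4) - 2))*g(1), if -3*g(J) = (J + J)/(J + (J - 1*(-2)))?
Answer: -7/6 ≈ -1.1667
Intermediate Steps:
g(J) = -2*J/(3*(2 + 2*J)) (g(J) = -(J + J)/(3*(J + (J - 1*(-2)))) = -2*J/(3*(J + (J + 2))) = -2*J/(3*(J + (2 + J))) = -2*J/(3*(2 + 2*J)))
P(V) = 1 (P(V) = (2*V)/((2*V)) = (2*V)*(1/(2*V)) = 1)
(-7*(P(4) - 2))*g(1) = (-7*(1 - 2))*(-1*1/(3 + 3*1)) = (-7*(-1))*(-1*1/(3 + 3)) = 7*(-1*1/6) = 7*(-1*1*⅙) = 7*(-⅙) = -7/6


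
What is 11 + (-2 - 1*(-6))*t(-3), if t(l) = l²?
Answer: 47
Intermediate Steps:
11 + (-2 - 1*(-6))*t(-3) = 11 + (-2 - 1*(-6))*(-3)² = 11 + (-2 + 6)*9 = 11 + 4*9 = 11 + 36 = 47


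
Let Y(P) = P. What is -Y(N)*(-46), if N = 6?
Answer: 276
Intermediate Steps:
-Y(N)*(-46) = -1*6*(-46) = -6*(-46) = 276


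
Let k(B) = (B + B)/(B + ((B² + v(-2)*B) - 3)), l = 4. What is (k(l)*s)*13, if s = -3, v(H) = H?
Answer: -104/3 ≈ -34.667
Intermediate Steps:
k(B) = 2*B/(-3 + B² - B) (k(B) = (B + B)/(B + ((B² - 2*B) - 3)) = (2*B)/(B + (-3 + B² - 2*B)) = (2*B)/(-3 + B² - B) = 2*B/(-3 + B² - B))
(k(l)*s)*13 = ((2*4/(-3 + 4² - 1*4))*(-3))*13 = ((2*4/(-3 + 16 - 4))*(-3))*13 = ((2*4/9)*(-3))*13 = ((2*4*(⅑))*(-3))*13 = ((8/9)*(-3))*13 = -8/3*13 = -104/3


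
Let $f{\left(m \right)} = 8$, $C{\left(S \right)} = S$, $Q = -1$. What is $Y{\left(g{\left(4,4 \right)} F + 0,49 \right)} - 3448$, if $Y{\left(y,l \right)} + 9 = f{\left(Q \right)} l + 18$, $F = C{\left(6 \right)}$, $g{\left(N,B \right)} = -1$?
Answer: $-3047$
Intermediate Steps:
$F = 6$
$Y{\left(y,l \right)} = 9 + 8 l$ ($Y{\left(y,l \right)} = -9 + \left(8 l + 18\right) = -9 + \left(18 + 8 l\right) = 9 + 8 l$)
$Y{\left(g{\left(4,4 \right)} F + 0,49 \right)} - 3448 = \left(9 + 8 \cdot 49\right) - 3448 = \left(9 + 392\right) - 3448 = 401 - 3448 = -3047$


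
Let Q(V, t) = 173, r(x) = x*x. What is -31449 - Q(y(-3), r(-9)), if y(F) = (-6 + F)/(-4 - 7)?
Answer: -31622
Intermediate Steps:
r(x) = x²
y(F) = 6/11 - F/11 (y(F) = (-6 + F)/(-11) = (-6 + F)*(-1/11) = 6/11 - F/11)
-31449 - Q(y(-3), r(-9)) = -31449 - 1*173 = -31449 - 173 = -31622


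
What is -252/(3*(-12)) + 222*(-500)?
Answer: -110993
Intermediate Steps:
-252/(3*(-12)) + 222*(-500) = -252/(-36) - 111000 = -252*(-1/36) - 111000 = 7 - 111000 = -110993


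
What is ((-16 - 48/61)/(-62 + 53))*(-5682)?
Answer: -1939456/183 ≈ -10598.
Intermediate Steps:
((-16 - 48/61)/(-62 + 53))*(-5682) = ((-16 - 48*1/61)/(-9))*(-5682) = ((-16 - 48/61)*(-⅑))*(-5682) = -1024/61*(-⅑)*(-5682) = (1024/549)*(-5682) = -1939456/183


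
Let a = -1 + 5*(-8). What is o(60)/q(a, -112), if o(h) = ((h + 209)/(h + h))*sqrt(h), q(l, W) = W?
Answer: -269*sqrt(15)/6720 ≈ -0.15503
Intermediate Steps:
a = -41 (a = -1 - 40 = -41)
o(h) = (209 + h)/(2*sqrt(h)) (o(h) = ((209 + h)/((2*h)))*sqrt(h) = ((209 + h)*(1/(2*h)))*sqrt(h) = ((209 + h)/(2*h))*sqrt(h) = (209 + h)/(2*sqrt(h)))
o(60)/q(a, -112) = ((209 + 60)/(2*sqrt(60)))/(-112) = ((1/2)*(sqrt(15)/30)*269)*(-1/112) = (269*sqrt(15)/60)*(-1/112) = -269*sqrt(15)/6720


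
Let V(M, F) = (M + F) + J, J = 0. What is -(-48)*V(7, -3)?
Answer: 192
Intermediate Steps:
V(M, F) = F + M (V(M, F) = (M + F) + 0 = (F + M) + 0 = F + M)
-(-48)*V(7, -3) = -(-48)*(-3 + 7) = -(-48)*4 = -8*(-24) = 192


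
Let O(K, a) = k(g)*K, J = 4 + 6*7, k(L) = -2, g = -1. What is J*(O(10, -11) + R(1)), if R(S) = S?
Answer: -874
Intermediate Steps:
J = 46 (J = 4 + 42 = 46)
O(K, a) = -2*K
J*(O(10, -11) + R(1)) = 46*(-2*10 + 1) = 46*(-20 + 1) = 46*(-19) = -874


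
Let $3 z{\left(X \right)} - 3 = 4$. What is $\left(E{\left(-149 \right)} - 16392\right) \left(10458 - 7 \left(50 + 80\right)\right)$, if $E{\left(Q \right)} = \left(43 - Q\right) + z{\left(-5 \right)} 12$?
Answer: $-154410256$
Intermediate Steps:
$z{\left(X \right)} = \frac{7}{3}$ ($z{\left(X \right)} = 1 + \frac{1}{3} \cdot 4 = 1 + \frac{4}{3} = \frac{7}{3}$)
$E{\left(Q \right)} = 71 - Q$ ($E{\left(Q \right)} = \left(43 - Q\right) + \frac{7}{3} \cdot 12 = \left(43 - Q\right) + 28 = 71 - Q$)
$\left(E{\left(-149 \right)} - 16392\right) \left(10458 - 7 \left(50 + 80\right)\right) = \left(\left(71 - -149\right) - 16392\right) \left(10458 - 7 \left(50 + 80\right)\right) = \left(\left(71 + 149\right) - 16392\right) \left(10458 - 910\right) = \left(220 - 16392\right) \left(10458 - 910\right) = \left(-16172\right) 9548 = -154410256$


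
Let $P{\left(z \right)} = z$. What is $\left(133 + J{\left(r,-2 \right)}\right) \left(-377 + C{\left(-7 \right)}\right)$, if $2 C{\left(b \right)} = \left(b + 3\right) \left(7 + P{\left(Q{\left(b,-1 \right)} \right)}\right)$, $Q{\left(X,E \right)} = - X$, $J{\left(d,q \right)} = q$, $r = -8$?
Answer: $-53055$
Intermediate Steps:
$C{\left(b \right)} = \frac{\left(3 + b\right) \left(7 - b\right)}{2}$ ($C{\left(b \right)} = \frac{\left(b + 3\right) \left(7 - b\right)}{2} = \frac{\left(3 + b\right) \left(7 - b\right)}{2}$)
$\left(133 + J{\left(r,-2 \right)}\right) \left(-377 + C{\left(-7 \right)}\right) = \left(133 - 2\right) \left(-377 + \left(\frac{21}{2} + 2 \left(-7\right) - \frac{\left(-7\right)^{2}}{2}\right)\right) = 131 \left(-377 - 28\right) = 131 \left(-405\right) = -53055$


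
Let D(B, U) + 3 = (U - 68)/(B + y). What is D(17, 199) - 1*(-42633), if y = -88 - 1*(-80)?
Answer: 383801/9 ≈ 42645.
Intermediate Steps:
y = -8 (y = -88 + 80 = -8)
D(B, U) = -3 + (-68 + U)/(-8 + B) (D(B, U) = -3 + (U - 68)/(B - 8) = -3 + (-68 + U)/(-8 + B))
D(17, 199) - 1*(-42633) = (-44 + 199 - 3*17)/(-8 + 17) - 1*(-42633) = (-44 + 199 - 51)/9 + 42633 = (1/9)*104 + 42633 = 104/9 + 42633 = 383801/9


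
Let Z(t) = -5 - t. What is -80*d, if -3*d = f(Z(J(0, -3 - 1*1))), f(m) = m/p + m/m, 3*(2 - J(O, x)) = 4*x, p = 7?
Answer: -1280/63 ≈ -20.317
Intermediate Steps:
J(O, x) = 2 - 4*x/3
f(m) = 1 + m/7 (f(m) = m/7 + m/m = m*(⅐) + 1 = m/7 + 1 = 1 + m/7)
d = 16/63 (d = -(1 + (-5 - (2 - 4*(-3 - 1*1)/3))/7)/3 = -(1 + (-5 - (2 - 4*(-3 - 1)/3))/7)/3 = -(1 + (-5 - (2 - 4/3*(-4)))/7)/3 = -(1 + (-5 - (2 + 16/3))/7)/3 = -(1 + (-5 - 1*22/3)/7)/3 = -(1 + (-5 - 22/3)/7)/3 = -(1 + (⅐)*(-37/3))/3 = -(1 - 37/21)/3 = -⅓*(-16/21) = 16/63 ≈ 0.25397)
-80*d = -80*16/63 = -1280/63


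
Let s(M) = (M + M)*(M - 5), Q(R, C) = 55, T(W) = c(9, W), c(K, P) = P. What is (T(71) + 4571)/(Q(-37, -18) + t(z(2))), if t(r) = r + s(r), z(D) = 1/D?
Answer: 4642/51 ≈ 91.020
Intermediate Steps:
T(W) = W
s(M) = 2*M*(-5 + M) (s(M) = (2*M)*(-5 + M) = 2*M*(-5 + M))
t(r) = r + 2*r*(-5 + r)
(T(71) + 4571)/(Q(-37, -18) + t(z(2))) = (71 + 4571)/(55 + (-9 + 2/2)/2) = 4642/(55 + (-9 + 2*(1/2))/2) = 4642/(55 + (-9 + 1)/2) = 4642/(55 + (1/2)*(-8)) = 4642/(55 - 4) = 4642/51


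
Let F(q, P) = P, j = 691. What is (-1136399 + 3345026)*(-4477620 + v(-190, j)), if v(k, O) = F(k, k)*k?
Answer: -9809660993040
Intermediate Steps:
v(k, O) = k**2 (v(k, O) = k*k = k**2)
(-1136399 + 3345026)*(-4477620 + v(-190, j)) = (-1136399 + 3345026)*(-4477620 + (-190)**2) = 2208627*(-4477620 + 36100) = 2208627*(-4441520) = -9809660993040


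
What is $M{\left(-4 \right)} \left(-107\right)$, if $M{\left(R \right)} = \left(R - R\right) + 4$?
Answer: $-428$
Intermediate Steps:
$M{\left(R \right)} = 4$ ($M{\left(R \right)} = 0 + 4 = 4$)
$M{\left(-4 \right)} \left(-107\right) = 4 \left(-107\right) = -428$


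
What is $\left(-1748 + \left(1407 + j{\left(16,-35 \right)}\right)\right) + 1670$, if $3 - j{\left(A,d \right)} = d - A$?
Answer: $1383$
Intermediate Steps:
$j{\left(A,d \right)} = 3 + A - d$ ($j{\left(A,d \right)} = 3 - \left(d - A\right) = 3 + \left(A - d\right) = 3 + A - d$)
$\left(-1748 + \left(1407 + j{\left(16,-35 \right)}\right)\right) + 1670 = \left(-1748 + \left(1407 + \left(3 + 16 - -35\right)\right)\right) + 1670 = \left(-1748 + \left(1407 + \left(3 + 16 + 35\right)\right)\right) + 1670 = \left(-1748 + \left(1407 + 54\right)\right) + 1670 = \left(-1748 + 1461\right) + 1670 = -287 + 1670 = 1383$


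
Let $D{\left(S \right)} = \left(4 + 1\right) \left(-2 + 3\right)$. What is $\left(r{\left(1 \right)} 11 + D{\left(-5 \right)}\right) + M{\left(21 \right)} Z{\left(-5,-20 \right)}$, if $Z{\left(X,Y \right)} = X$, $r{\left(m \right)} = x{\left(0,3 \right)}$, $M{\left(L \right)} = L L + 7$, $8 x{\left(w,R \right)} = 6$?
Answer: $- \frac{8907}{4} \approx -2226.8$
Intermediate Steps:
$x{\left(w,R \right)} = \frac{3}{4}$ ($x{\left(w,R \right)} = \frac{1}{8} \cdot 6 = \frac{3}{4}$)
$M{\left(L \right)} = 7 + L^{2}$ ($M{\left(L \right)} = L^{2} + 7 = 7 + L^{2}$)
$r{\left(m \right)} = \frac{3}{4}$
$D{\left(S \right)} = 5$ ($D{\left(S \right)} = 5 \cdot 1 = 5$)
$\left(r{\left(1 \right)} 11 + D{\left(-5 \right)}\right) + M{\left(21 \right)} Z{\left(-5,-20 \right)} = \left(\frac{3}{4} \cdot 11 + 5\right) + \left(7 + 21^{2}\right) \left(-5\right) = \left(\frac{33}{4} + 5\right) + \left(7 + 441\right) \left(-5\right) = \frac{53}{4} + 448 \left(-5\right) = \frac{53}{4} - 2240 = - \frac{8907}{4}$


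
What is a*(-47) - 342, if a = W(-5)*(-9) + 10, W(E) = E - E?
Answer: -812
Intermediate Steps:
W(E) = 0
a = 10 (a = 0*(-9) + 10 = 0 + 10 = 10)
a*(-47) - 342 = 10*(-47) - 342 = -470 - 342 = -812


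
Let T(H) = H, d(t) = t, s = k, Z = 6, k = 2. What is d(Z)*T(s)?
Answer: 12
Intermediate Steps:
s = 2
d(Z)*T(s) = 6*2 = 12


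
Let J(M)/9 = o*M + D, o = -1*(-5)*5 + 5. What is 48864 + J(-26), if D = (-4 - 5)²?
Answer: 42573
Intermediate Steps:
D = 81 (D = (-9)² = 81)
o = 30 (o = 5*5 + 5 = 25 + 5 = 30)
J(M) = 729 + 270*M (J(M) = 9*(30*M + 81) = 9*(81 + 30*M) = 729 + 270*M)
48864 + J(-26) = 48864 + (729 + 270*(-26)) = 48864 + (729 - 7020) = 48864 - 6291 = 42573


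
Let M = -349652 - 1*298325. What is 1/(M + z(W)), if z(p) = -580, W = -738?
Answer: -1/648557 ≈ -1.5419e-6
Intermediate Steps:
M = -647977 (M = -349652 - 298325 = -647977)
1/(M + z(W)) = 1/(-647977 - 580) = 1/(-648557) = -1/648557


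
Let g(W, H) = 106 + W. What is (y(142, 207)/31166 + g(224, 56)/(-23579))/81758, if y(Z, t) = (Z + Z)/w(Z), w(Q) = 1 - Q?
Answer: -364212604/2117853081223023 ≈ -1.7197e-7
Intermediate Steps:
y(Z, t) = 2*Z/(1 - Z) (y(Z, t) = (Z + Z)/(1 - Z) = (2*Z)/(1 - Z) = 2*Z/(1 - Z))
(y(142, 207)/31166 + g(224, 56)/(-23579))/81758 = (-2*142/(-1 + 142)/31166 + (106 + 224)/(-23579))/81758 = (-2*142/141*(1/31166) + 330*(-1/23579))*(1/81758) = (-2*142*1/141*(1/31166) - 330/23579)*(1/81758) = (-284/141*1/31166 - 330/23579)*(1/81758) = (-142/2197203 - 330/23579)*(1/81758) = -728425208/51807849537*1/81758 = -364212604/2117853081223023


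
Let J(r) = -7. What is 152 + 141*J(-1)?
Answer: -835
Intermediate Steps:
152 + 141*J(-1) = 152 + 141*(-7) = 152 - 987 = -835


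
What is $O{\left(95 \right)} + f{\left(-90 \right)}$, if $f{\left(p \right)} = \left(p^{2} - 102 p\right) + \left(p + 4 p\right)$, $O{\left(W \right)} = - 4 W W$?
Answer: $-19270$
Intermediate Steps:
$O{\left(W \right)} = - 4 W^{2}$
$f{\left(p \right)} = p^{2} - 97 p$ ($f{\left(p \right)} = \left(p^{2} - 102 p\right) + 5 p = p^{2} - 97 p$)
$O{\left(95 \right)} + f{\left(-90 \right)} = - 4 \cdot 95^{2} - 90 \left(-97 - 90\right) = \left(-4\right) 9025 - -16830 = -36100 + 16830 = -19270$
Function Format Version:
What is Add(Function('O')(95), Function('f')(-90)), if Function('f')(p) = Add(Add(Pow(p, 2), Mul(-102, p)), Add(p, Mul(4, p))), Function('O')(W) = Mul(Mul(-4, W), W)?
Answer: -19270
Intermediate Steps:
Function('O')(W) = Mul(-4, Pow(W, 2))
Function('f')(p) = Add(Pow(p, 2), Mul(-97, p)) (Function('f')(p) = Add(Add(Pow(p, 2), Mul(-102, p)), Mul(5, p)) = Add(Pow(p, 2), Mul(-97, p)))
Add(Function('O')(95), Function('f')(-90)) = Add(Mul(-4, Pow(95, 2)), Mul(-90, Add(-97, -90))) = Add(Mul(-4, 9025), Mul(-90, -187)) = Add(-36100, 16830) = -19270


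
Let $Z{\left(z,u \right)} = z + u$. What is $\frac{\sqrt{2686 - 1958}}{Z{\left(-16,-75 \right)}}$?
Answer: $- \frac{2 \sqrt{182}}{91} \approx -0.2965$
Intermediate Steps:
$Z{\left(z,u \right)} = u + z$
$\frac{\sqrt{2686 - 1958}}{Z{\left(-16,-75 \right)}} = \frac{\sqrt{2686 - 1958}}{-75 - 16} = \frac{\sqrt{728}}{-91} = 2 \sqrt{182} \left(- \frac{1}{91}\right) = - \frac{2 \sqrt{182}}{91}$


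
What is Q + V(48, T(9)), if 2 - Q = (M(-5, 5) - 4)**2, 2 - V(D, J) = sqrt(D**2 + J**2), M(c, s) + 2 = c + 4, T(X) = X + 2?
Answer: -45 - 5*sqrt(97) ≈ -94.244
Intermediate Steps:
T(X) = 2 + X
M(c, s) = 2 + c (M(c, s) = -2 + (c + 4) = -2 + (4 + c) = 2 + c)
V(D, J) = 2 - sqrt(D**2 + J**2)
Q = -47 (Q = 2 - ((2 - 5) - 4)**2 = 2 - (-3 - 4)**2 = 2 - 1*(-7)**2 = 2 - 1*49 = 2 - 49 = -47)
Q + V(48, T(9)) = -47 + (2 - sqrt(48**2 + (2 + 9)**2)) = -47 + (2 - sqrt(2304 + 11**2)) = -47 + (2 - sqrt(2304 + 121)) = -47 + (2 - sqrt(2425)) = -47 + (2 - 5*sqrt(97)) = -45 - 5*sqrt(97)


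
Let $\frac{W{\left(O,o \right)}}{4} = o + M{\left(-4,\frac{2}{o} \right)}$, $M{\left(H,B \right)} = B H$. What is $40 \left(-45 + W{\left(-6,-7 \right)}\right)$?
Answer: $- \frac{19160}{7} \approx -2737.1$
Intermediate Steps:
$W{\left(O,o \right)} = - \frac{32}{o} + 4 o$ ($W{\left(O,o \right)} = 4 \left(o + \frac{2}{o} \left(-4\right)\right) = 4 \left(o - \frac{8}{o}\right) = - \frac{32}{o} + 4 o$)
$40 \left(-45 + W{\left(-6,-7 \right)}\right) = 40 \left(-45 + \left(- \frac{32}{-7} + 4 \left(-7\right)\right)\right) = 40 \left(-45 - \frac{164}{7}\right) = 40 \left(- \frac{479}{7}\right) = - \frac{19160}{7}$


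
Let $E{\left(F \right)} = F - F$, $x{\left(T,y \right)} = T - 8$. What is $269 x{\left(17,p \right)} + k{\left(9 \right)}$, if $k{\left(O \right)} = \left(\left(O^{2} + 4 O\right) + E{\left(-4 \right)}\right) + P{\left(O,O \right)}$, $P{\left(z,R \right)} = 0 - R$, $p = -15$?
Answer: $2529$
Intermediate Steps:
$x{\left(T,y \right)} = -8 + T$ ($x{\left(T,y \right)} = T - 8 = -8 + T$)
$E{\left(F \right)} = 0$
$P{\left(z,R \right)} = - R$
$k{\left(O \right)} = O^{2} + 3 O$ ($k{\left(O \right)} = \left(\left(O^{2} + 4 O\right) + 0\right) - O = \left(O^{2} + 4 O\right) - O = O^{2} + 3 O$)
$269 x{\left(17,p \right)} + k{\left(9 \right)} = 269 \left(-8 + 17\right) + 9 \left(3 + 9\right) = 269 \cdot 9 + 9 \cdot 12 = 2421 + 108 = 2529$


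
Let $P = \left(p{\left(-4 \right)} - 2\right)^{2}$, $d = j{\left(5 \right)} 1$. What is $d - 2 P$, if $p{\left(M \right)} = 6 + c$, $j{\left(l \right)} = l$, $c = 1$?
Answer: $-45$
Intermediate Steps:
$d = 5$ ($d = 5 \cdot 1 = 5$)
$p{\left(M \right)} = 7$ ($p{\left(M \right)} = 6 + 1 = 7$)
$P = 25$ ($P = \left(7 - 2\right)^{2} = 5^{2} = 25$)
$d - 2 P = 5 - 50 = -45$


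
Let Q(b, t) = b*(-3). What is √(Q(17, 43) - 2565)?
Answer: 2*I*√654 ≈ 51.147*I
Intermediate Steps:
Q(b, t) = -3*b
√(Q(17, 43) - 2565) = √(-3*17 - 2565) = √(-51 - 2565) = √(-2616) = 2*I*√654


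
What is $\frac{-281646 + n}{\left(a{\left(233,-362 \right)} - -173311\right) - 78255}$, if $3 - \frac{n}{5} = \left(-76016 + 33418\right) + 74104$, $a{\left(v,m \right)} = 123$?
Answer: $- \frac{439161}{95179} \approx -4.6141$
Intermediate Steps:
$n = -157515$ ($n = 15 - 5 \left(\left(-76016 + 33418\right) + 74104\right) = 15 - 5 \left(-42598 + 74104\right) = 15 - 157530 = -157515$)
$\frac{-281646 + n}{\left(a{\left(233,-362 \right)} - -173311\right) - 78255} = \frac{-281646 - 157515}{\left(123 - -173311\right) - 78255} = - \frac{439161}{\left(123 + 173311\right) - 78255} = - \frac{439161}{173434 - 78255} = - \frac{439161}{95179}$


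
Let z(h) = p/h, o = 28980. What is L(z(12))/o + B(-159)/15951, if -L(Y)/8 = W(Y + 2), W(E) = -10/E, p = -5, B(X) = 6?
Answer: 103426/48794109 ≈ 0.0021196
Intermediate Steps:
z(h) = -5/h
L(Y) = 80/(2 + Y) (L(Y) = -(-80)/(Y + 2) = -(-80)/(2 + Y) = 80/(2 + Y))
L(z(12))/o + B(-159)/15951 = (80/(2 - 5/12))/28980 + 6/15951 = (80/(2 - 5*1/12))*(1/28980) + 6*(1/15951) = (80/(2 - 5/12))*(1/28980) + 2/5317 = (80/(19/12))*(1/28980) + 2/5317 = (80*(12/19))*(1/28980) + 2/5317 = (960/19)*(1/28980) + 2/5317 = 16/9177 + 2/5317 = 103426/48794109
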